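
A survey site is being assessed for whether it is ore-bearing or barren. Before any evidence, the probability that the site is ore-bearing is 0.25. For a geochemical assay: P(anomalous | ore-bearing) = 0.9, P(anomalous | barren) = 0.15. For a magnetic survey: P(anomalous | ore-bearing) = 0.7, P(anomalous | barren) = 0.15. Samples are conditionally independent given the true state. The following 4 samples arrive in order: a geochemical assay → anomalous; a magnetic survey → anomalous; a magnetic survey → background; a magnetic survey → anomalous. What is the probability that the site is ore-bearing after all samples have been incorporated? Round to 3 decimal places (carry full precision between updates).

0.939

Each posterior becomes the prior for the next update.
After a geochemical assay='anomalous': P(ore) = 0.9·0.2500 / (0.9·0.2500 + 0.15·0.7500) ≈ 0.6667
After a magnetic survey='anomalous': P(ore) = 0.7·0.6667 / (0.7·0.6667 + 0.15·0.3333) ≈ 0.9032
After a magnetic survey='background': P(ore) = 0.3·0.9032 / (0.3·0.9032 + 0.85·0.0968) ≈ 0.7671
After a magnetic survey='anomalous': P(ore) = 0.7·0.7671 / (0.7·0.7671 + 0.15·0.2329) ≈ 0.9389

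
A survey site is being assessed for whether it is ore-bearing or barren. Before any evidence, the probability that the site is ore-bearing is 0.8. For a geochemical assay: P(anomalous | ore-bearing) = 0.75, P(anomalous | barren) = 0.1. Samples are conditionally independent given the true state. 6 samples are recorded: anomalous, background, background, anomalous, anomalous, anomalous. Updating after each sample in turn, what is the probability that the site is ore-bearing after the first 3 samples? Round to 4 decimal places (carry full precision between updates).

0.6983

Each posterior becomes the prior for the next update.
After 'anomalous': P(ore) = 0.75·0.8000 / (0.75·0.8000 + 0.1·0.2000) ≈ 0.9677
After 'background': P(ore) = 0.25·0.9677 / (0.25·0.9677 + 0.9·0.0323) ≈ 0.8929
After 'background': P(ore) = 0.25·0.8929 / (0.25·0.8929 + 0.9·0.1071) ≈ 0.6983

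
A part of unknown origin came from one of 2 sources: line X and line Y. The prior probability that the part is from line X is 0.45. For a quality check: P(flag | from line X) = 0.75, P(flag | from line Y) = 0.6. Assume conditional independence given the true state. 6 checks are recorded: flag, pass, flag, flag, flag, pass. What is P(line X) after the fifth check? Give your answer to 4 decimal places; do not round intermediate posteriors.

0.5552

Apply Bayes' rule sequentially, carrying P(line X) forward.
After 'flag': P(line X) = 0.75·0.4500 / (0.75·0.4500 + 0.6·0.5500) ≈ 0.5056
After 'pass': P(line X) = 0.25·0.5056 / (0.25·0.5056 + 0.4·0.4944) ≈ 0.3899
After 'flag': P(line X) = 0.75·0.3899 / (0.75·0.3899 + 0.6·0.6101) ≈ 0.4441
After 'flag': P(line X) = 0.75·0.4441 / (0.75·0.4441 + 0.6·0.5559) ≈ 0.4997
After 'flag': P(line X) = 0.75·0.4997 / (0.75·0.4997 + 0.6·0.5003) ≈ 0.5552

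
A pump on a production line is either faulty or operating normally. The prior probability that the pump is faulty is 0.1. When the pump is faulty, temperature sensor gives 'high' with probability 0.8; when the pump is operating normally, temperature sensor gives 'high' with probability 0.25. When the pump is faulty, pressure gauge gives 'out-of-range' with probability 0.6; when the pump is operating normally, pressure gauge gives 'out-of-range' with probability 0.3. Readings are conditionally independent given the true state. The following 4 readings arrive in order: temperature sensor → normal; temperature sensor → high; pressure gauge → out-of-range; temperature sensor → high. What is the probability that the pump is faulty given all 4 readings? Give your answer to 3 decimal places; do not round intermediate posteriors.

After temperature sensor='normal': P(faulty) = 0.2·0.1000 / (0.2·0.1000 + 0.75·0.9000) ≈ 0.0288
After temperature sensor='high': P(faulty) = 0.8·0.0288 / (0.8·0.0288 + 0.25·0.9712) ≈ 0.0866
After pressure gauge='out-of-range': P(faulty) = 0.6·0.0866 / (0.6·0.0866 + 0.3·0.9134) ≈ 0.1594
After temperature sensor='high': P(faulty) = 0.8·0.1594 / (0.8·0.1594 + 0.25·0.8406) ≈ 0.3777

0.378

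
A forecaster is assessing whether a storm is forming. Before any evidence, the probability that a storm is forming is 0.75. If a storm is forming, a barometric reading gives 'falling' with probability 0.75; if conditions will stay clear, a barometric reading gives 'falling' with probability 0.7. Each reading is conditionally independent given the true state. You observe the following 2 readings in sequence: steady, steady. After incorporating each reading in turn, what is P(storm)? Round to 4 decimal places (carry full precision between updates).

0.6757

Apply Bayes' rule sequentially, carrying P(storm) forward.
After 'steady': P(storm) = 0.25·0.7500 / (0.25·0.7500 + 0.3·0.2500) ≈ 0.7143
After 'steady': P(storm) = 0.25·0.7143 / (0.25·0.7143 + 0.3·0.2857) ≈ 0.6757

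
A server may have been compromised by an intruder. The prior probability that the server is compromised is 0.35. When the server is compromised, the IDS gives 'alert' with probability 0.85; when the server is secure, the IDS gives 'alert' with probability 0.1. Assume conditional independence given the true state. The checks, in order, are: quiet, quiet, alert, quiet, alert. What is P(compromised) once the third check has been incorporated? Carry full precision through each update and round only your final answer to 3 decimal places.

After 'quiet': P(compromised) = 0.15·0.3500 / (0.15·0.3500 + 0.9·0.6500) ≈ 0.0824
After 'quiet': P(compromised) = 0.15·0.0824 / (0.15·0.0824 + 0.9·0.9176) ≈ 0.0147
After 'alert': P(compromised) = 0.85·0.0147 / (0.85·0.0147 + 0.1·0.9853) ≈ 0.1128

0.113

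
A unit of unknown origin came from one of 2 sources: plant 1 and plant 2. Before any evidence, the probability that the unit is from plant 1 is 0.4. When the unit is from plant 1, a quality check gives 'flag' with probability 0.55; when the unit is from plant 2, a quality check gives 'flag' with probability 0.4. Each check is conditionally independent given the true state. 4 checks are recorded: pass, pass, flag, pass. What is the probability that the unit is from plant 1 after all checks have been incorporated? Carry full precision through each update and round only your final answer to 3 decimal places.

After 'pass': P(plant 1) = 0.45·0.4000 / (0.45·0.4000 + 0.6·0.6000) ≈ 0.3333
After 'pass': P(plant 1) = 0.45·0.3333 / (0.45·0.3333 + 0.6·0.6667) ≈ 0.2727
After 'flag': P(plant 1) = 0.55·0.2727 / (0.55·0.2727 + 0.4·0.7273) ≈ 0.3402
After 'pass': P(plant 1) = 0.45·0.3402 / (0.45·0.3402 + 0.6·0.6598) ≈ 0.2789

0.279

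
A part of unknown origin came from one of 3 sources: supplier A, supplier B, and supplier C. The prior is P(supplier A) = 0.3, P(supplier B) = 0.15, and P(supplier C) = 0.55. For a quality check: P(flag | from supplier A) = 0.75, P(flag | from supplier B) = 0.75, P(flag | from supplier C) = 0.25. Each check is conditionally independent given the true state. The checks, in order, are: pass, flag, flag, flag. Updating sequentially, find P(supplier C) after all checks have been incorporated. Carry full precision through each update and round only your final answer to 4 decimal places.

0.1196

After 'pass': normaliser = 0.25·0.3000 + 0.25·0.1500 + 0.75·0.5500; P(supplier A) ≈ 0.1429, P(supplier B) ≈ 0.0714, P(supplier C) ≈ 0.7857
After 'flag': normaliser = 0.75·0.1429 + 0.75·0.0714 + 0.25·0.7857; P(supplier A) ≈ 0.3000, P(supplier B) ≈ 0.1500, P(supplier C) ≈ 0.5500
After 'flag': normaliser = 0.75·0.3000 + 0.75·0.1500 + 0.25·0.5500; P(supplier A) ≈ 0.4737, P(supplier B) ≈ 0.2368, P(supplier C) ≈ 0.2895
After 'flag': normaliser = 0.75·0.4737 + 0.75·0.2368 + 0.25·0.2895; P(supplier A) ≈ 0.5870, P(supplier B) ≈ 0.2935, P(supplier C) ≈ 0.1196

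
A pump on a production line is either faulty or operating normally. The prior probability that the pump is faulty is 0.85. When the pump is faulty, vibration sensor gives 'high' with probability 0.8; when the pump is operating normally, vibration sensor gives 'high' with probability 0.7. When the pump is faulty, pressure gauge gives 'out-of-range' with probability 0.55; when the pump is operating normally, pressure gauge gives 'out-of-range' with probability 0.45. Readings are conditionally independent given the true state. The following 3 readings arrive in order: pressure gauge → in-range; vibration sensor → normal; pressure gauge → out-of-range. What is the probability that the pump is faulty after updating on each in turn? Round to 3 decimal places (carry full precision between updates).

After pressure gauge='in-range': P(faulty) = 0.45·0.8500 / (0.45·0.8500 + 0.55·0.1500) ≈ 0.8226
After vibration sensor='normal': P(faulty) = 0.2·0.8226 / (0.2·0.8226 + 0.3·0.1774) ≈ 0.7556
After pressure gauge='out-of-range': P(faulty) = 0.55·0.7556 / (0.55·0.7556 + 0.45·0.2444) ≈ 0.7907

0.791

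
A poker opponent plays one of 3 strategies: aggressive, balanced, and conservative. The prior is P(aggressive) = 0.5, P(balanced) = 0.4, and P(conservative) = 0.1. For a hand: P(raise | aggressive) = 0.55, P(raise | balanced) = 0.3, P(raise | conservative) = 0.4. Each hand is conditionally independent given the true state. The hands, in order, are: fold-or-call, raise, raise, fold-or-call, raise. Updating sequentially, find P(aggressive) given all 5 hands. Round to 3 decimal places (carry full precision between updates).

After 'fold-or-call': normaliser = 0.45·0.5000 + 0.7·0.4000 + 0.6·0.1000; P(aggressive) ≈ 0.3982, P(balanced) ≈ 0.4956, P(conservative) ≈ 0.1062
After 'raise': normaliser = 0.55·0.3982 + 0.3·0.4956 + 0.4·0.1062; P(aggressive) ≈ 0.5340, P(balanced) ≈ 0.3625, P(conservative) ≈ 0.1036
After 'raise': normaliser = 0.55·0.5340 + 0.3·0.3625 + 0.4·0.1036; P(aggressive) ≈ 0.6617, P(balanced) ≈ 0.2450, P(conservative) ≈ 0.0933
After 'fold-or-call': normaliser = 0.45·0.6617 + 0.7·0.2450 + 0.6·0.0933; P(aggressive) ≈ 0.5669, P(balanced) ≈ 0.3265, P(conservative) ≈ 0.1066
After 'raise': normaliser = 0.55·0.5669 + 0.3·0.3265 + 0.4·0.1066; P(aggressive) ≈ 0.6892, P(balanced) ≈ 0.2165, P(conservative) ≈ 0.0943

0.689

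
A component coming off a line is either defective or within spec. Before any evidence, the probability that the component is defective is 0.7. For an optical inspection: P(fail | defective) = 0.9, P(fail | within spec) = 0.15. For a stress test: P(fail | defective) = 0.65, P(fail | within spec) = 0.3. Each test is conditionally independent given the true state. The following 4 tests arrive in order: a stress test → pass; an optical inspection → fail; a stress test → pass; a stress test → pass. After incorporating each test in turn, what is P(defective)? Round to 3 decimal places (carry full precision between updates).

0.636

After a stress test='pass': P(defective) = 0.35·0.7000 / (0.35·0.7000 + 0.7·0.3000) ≈ 0.5385
After an optical inspection='fail': P(defective) = 0.9·0.5385 / (0.9·0.5385 + 0.15·0.4615) ≈ 0.8750
After a stress test='pass': P(defective) = 0.35·0.8750 / (0.35·0.8750 + 0.7·0.1250) ≈ 0.7778
After a stress test='pass': P(defective) = 0.35·0.7778 / (0.35·0.7778 + 0.7·0.2222) ≈ 0.6364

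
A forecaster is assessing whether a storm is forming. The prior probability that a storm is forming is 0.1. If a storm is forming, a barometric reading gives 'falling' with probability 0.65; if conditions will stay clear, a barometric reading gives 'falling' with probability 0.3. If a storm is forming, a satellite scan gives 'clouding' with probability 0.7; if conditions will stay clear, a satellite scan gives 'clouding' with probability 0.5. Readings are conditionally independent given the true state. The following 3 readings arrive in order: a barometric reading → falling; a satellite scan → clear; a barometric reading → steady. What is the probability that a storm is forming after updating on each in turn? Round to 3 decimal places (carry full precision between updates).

After a barometric reading='falling': P(storm) = 0.65·0.1000 / (0.65·0.1000 + 0.3·0.9000) ≈ 0.1940
After a satellite scan='clear': P(storm) = 0.3·0.1940 / (0.3·0.1940 + 0.5·0.8060) ≈ 0.1262
After a barometric reading='steady': P(storm) = 0.35·0.1262 / (0.35·0.1262 + 0.7·0.8738) ≈ 0.0674

0.067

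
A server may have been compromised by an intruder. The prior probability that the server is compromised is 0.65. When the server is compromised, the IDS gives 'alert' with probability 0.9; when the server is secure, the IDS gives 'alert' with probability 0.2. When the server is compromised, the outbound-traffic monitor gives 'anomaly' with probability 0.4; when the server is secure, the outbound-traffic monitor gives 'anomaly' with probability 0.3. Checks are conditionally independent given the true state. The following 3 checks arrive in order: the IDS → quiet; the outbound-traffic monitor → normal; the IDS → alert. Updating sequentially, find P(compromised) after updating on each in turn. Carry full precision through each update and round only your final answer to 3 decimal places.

After the IDS='quiet': P(compromised) = 0.1·0.6500 / (0.1·0.6500 + 0.8·0.3500) ≈ 0.1884
After the outbound-traffic monitor='normal': P(compromised) = 0.6·0.1884 / (0.6·0.1884 + 0.7·0.8116) ≈ 0.1660
After the IDS='alert': P(compromised) = 0.9·0.1660 / (0.9·0.1660 + 0.2·0.8340) ≈ 0.4724

0.472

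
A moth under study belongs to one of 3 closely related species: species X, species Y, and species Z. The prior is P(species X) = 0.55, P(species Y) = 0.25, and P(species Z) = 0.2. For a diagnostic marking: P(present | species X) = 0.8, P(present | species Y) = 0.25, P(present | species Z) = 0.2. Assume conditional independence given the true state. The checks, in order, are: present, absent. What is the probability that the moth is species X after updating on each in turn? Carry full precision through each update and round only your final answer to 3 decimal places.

After 'present': normaliser = 0.8·0.5500 + 0.25·0.2500 + 0.2·0.2000; P(species X) ≈ 0.8111, P(species Y) ≈ 0.1152, P(species Z) ≈ 0.0737
After 'absent': normaliser = 0.2·0.8111 + 0.75·0.1152 + 0.8·0.0737; P(species X) ≈ 0.5273, P(species Y) ≈ 0.2809, P(species Z) ≈ 0.1918

0.527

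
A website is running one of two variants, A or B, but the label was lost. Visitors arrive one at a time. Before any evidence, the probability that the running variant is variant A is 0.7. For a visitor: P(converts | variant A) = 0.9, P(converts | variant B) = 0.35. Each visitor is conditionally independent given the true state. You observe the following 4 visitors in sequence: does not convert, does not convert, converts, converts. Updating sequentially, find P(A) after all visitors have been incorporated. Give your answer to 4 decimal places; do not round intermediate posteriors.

0.2675

After 'does not convert': P(A) = 0.1·0.7000 / (0.1·0.7000 + 0.65·0.3000) ≈ 0.2642
After 'does not convert': P(A) = 0.1·0.2642 / (0.1·0.2642 + 0.65·0.7358) ≈ 0.0523
After 'converts': P(A) = 0.9·0.0523 / (0.9·0.0523 + 0.35·0.9477) ≈ 0.1244
After 'converts': P(A) = 0.9·0.1244 / (0.9·0.1244 + 0.35·0.8756) ≈ 0.2675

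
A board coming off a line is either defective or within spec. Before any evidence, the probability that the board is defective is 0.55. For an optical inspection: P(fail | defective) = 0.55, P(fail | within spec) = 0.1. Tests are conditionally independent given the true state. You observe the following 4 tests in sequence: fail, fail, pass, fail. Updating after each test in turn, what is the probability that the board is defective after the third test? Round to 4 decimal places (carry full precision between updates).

0.9487

After 'fail': P(defective) = 0.55·0.5500 / (0.55·0.5500 + 0.1·0.4500) ≈ 0.8705
After 'fail': P(defective) = 0.55·0.8705 / (0.55·0.8705 + 0.1·0.1295) ≈ 0.9737
After 'pass': P(defective) = 0.45·0.9737 / (0.45·0.9737 + 0.9·0.0263) ≈ 0.9487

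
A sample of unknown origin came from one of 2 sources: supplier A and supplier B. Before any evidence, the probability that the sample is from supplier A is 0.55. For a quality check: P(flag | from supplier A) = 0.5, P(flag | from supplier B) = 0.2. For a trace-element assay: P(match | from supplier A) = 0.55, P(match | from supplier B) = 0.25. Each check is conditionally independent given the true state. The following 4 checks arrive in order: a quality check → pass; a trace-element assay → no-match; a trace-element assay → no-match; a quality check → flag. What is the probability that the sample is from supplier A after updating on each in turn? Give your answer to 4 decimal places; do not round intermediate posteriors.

0.4074

After a quality check='pass': P(supplier A) = 0.5·0.5500 / (0.5·0.5500 + 0.8·0.4500) ≈ 0.4331
After a trace-element assay='no-match': P(supplier A) = 0.45·0.4331 / (0.45·0.4331 + 0.75·0.5669) ≈ 0.3143
After a trace-element assay='no-match': P(supplier A) = 0.45·0.3143 / (0.45·0.3143 + 0.75·0.6857) ≈ 0.2157
After a quality check='flag': P(supplier A) = 0.5·0.2157 / (0.5·0.2157 + 0.2·0.7843) ≈ 0.4074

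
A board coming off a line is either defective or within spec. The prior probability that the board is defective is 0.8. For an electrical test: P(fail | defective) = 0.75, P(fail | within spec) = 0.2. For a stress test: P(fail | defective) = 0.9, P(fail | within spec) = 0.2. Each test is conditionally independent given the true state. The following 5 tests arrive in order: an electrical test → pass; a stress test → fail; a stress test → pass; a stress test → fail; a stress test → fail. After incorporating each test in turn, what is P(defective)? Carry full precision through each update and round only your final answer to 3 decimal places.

Each posterior becomes the prior for the next update.
After an electrical test='pass': P(defective) = 0.25·0.8000 / (0.25·0.8000 + 0.8·0.2000) ≈ 0.5556
After a stress test='fail': P(defective) = 0.9·0.5556 / (0.9·0.5556 + 0.2·0.4444) ≈ 0.8491
After a stress test='pass': P(defective) = 0.1·0.8491 / (0.1·0.8491 + 0.8·0.1509) ≈ 0.4128
After a stress test='fail': P(defective) = 0.9·0.4128 / (0.9·0.4128 + 0.2·0.5872) ≈ 0.7598
After a stress test='fail': P(defective) = 0.9·0.7598 / (0.9·0.7598 + 0.2·0.2402) ≈ 0.9344

0.934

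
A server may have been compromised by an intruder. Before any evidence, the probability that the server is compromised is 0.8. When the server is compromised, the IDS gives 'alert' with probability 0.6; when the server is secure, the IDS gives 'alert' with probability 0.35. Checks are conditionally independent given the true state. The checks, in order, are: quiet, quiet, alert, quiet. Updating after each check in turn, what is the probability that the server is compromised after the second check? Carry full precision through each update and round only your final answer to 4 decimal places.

0.6024

Apply Bayes' rule sequentially, carrying P(compromised) forward.
After 'quiet': P(compromised) = 0.4·0.8000 / (0.4·0.8000 + 0.65·0.2000) ≈ 0.7111
After 'quiet': P(compromised) = 0.4·0.7111 / (0.4·0.7111 + 0.65·0.2889) ≈ 0.6024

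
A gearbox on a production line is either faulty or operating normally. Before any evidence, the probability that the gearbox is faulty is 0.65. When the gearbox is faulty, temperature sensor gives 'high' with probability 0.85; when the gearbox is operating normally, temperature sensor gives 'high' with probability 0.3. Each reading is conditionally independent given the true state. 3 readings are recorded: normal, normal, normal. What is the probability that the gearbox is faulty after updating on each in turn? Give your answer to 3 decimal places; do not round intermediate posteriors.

Apply Bayes' rule sequentially, carrying P(faulty) forward.
After 'normal': P(faulty) = 0.15·0.6500 / (0.15·0.6500 + 0.7·0.3500) ≈ 0.2847
After 'normal': P(faulty) = 0.15·0.2847 / (0.15·0.2847 + 0.7·0.7153) ≈ 0.0786
After 'normal': P(faulty) = 0.15·0.0786 / (0.15·0.0786 + 0.7·0.9214) ≈ 0.0179

0.018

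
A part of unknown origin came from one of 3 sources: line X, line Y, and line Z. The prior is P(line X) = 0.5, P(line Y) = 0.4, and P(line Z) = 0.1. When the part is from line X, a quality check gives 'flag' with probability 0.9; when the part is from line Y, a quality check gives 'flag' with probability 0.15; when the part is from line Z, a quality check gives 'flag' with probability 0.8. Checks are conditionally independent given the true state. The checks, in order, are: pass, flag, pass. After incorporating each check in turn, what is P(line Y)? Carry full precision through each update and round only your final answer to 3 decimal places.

After 'pass': normaliser = 0.1·0.5000 + 0.85·0.4000 + 0.2·0.1000; P(line X) ≈ 0.1220, P(line Y) ≈ 0.8293, P(line Z) ≈ 0.0488
After 'flag': normaliser = 0.9·0.1220 + 0.15·0.8293 + 0.8·0.0488; P(line X) ≈ 0.4018, P(line Y) ≈ 0.4554, P(line Z) ≈ 0.1429
After 'pass': normaliser = 0.1·0.4018 + 0.85·0.4554 + 0.2·0.1429; P(line X) ≈ 0.0881, P(line Y) ≈ 0.8492, P(line Z) ≈ 0.0627

0.849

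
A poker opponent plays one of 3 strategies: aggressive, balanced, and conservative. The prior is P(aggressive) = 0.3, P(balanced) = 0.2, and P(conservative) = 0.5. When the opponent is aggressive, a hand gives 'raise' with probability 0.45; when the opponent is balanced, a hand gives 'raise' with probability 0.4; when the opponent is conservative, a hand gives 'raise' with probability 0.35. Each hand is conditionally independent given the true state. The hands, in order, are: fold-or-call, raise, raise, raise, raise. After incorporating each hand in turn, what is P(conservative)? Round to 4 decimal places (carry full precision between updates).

0.3314

After 'fold-or-call': normaliser = 0.55·0.3000 + 0.6·0.2000 + 0.65·0.5000; P(aggressive) ≈ 0.2705, P(balanced) ≈ 0.1967, P(conservative) ≈ 0.5328
After 'raise': normaliser = 0.45·0.2705 + 0.4·0.1967 + 0.35·0.5328; P(aggressive) ≈ 0.3146, P(balanced) ≈ 0.2034, P(conservative) ≈ 0.4820
After 'raise': normaliser = 0.45·0.3146 + 0.4·0.2034 + 0.35·0.4820; P(aggressive) ≈ 0.3615, P(balanced) ≈ 0.2077, P(conservative) ≈ 0.4308
After 'raise': normaliser = 0.45·0.3615 + 0.4·0.2077 + 0.35·0.4308; P(aggressive) ≈ 0.4102, P(balanced) ≈ 0.2095, P(conservative) ≈ 0.3802
After 'raise': normaliser = 0.45·0.4102 + 0.4·0.2095 + 0.35·0.3802; P(aggressive) ≈ 0.4598, P(balanced) ≈ 0.2088, P(conservative) ≈ 0.3314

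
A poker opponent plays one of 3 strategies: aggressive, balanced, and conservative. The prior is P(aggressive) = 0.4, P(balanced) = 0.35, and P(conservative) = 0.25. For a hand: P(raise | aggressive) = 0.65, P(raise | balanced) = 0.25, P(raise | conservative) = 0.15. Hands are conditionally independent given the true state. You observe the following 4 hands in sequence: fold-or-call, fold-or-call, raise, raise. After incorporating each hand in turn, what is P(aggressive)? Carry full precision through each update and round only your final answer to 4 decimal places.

After 'fold-or-call': normaliser = 0.35·0.4000 + 0.75·0.3500 + 0.85·0.2500; P(aggressive) ≈ 0.2276, P(balanced) ≈ 0.4268, P(conservative) ≈ 0.3455
After 'fold-or-call': normaliser = 0.35·0.2276 + 0.75·0.4268 + 0.85·0.3455; P(aggressive) ≈ 0.1149, P(balanced) ≈ 0.4616, P(conservative) ≈ 0.4235
After 'raise': normaliser = 0.65·0.1149 + 0.25·0.4616 + 0.15·0.4235; P(aggressive) ≈ 0.2945, P(balanced) ≈ 0.4550, P(conservative) ≈ 0.2505
After 'raise': normaliser = 0.65·0.2945 + 0.25·0.4550 + 0.15·0.2505; P(aggressive) ≈ 0.5585, P(balanced) ≈ 0.3319, P(conservative) ≈ 0.1096

0.5585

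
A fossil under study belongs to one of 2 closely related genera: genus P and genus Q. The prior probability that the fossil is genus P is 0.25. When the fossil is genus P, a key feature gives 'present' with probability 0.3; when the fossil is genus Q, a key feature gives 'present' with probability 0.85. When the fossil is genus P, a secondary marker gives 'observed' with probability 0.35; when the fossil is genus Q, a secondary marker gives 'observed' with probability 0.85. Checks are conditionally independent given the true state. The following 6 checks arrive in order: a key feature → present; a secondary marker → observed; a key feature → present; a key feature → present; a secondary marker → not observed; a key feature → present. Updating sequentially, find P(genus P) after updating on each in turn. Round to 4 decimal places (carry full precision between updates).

0.0091

Each posterior becomes the prior for the next update.
After a key feature='present': P(genus P) = 0.3·0.2500 / (0.3·0.2500 + 0.85·0.7500) ≈ 0.1053
After a secondary marker='observed': P(genus P) = 0.35·0.1053 / (0.35·0.1053 + 0.85·0.8947) ≈ 0.0462
After a key feature='present': P(genus P) = 0.3·0.0462 / (0.3·0.0462 + 0.85·0.9538) ≈ 0.0168
After a key feature='present': P(genus P) = 0.3·0.0168 / (0.3·0.0168 + 0.85·0.9832) ≈ 0.0060
After a secondary marker='not observed': P(genus P) = 0.65·0.0060 / (0.65·0.0060 + 0.15·0.9940) ≈ 0.0255
After a key feature='present': P(genus P) = 0.3·0.0255 / (0.3·0.0255 + 0.85·0.9745) ≈ 0.0091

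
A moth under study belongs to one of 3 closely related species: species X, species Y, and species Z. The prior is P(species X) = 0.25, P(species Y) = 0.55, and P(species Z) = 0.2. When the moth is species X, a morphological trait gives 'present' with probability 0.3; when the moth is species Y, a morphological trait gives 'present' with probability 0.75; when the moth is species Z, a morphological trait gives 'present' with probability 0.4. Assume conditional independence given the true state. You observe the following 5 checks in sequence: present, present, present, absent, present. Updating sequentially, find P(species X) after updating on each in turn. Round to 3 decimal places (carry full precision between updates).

After 'present': normaliser = 0.3·0.2500 + 0.75·0.5500 + 0.4·0.2000; P(species X) ≈ 0.1322, P(species Y) ≈ 0.7269, P(species Z) ≈ 0.1410
After 'present': normaliser = 0.3·0.1322 + 0.75·0.7269 + 0.4·0.1410; P(species X) ≈ 0.0618, P(species Y) ≈ 0.8502, P(species Z) ≈ 0.0879
After 'present': normaliser = 0.3·0.0618 + 0.75·0.8502 + 0.4·0.0879; P(species X) ≈ 0.0268, P(species Y) ≈ 0.9223, P(species Z) ≈ 0.0509
After 'absent': normaliser = 0.7·0.0268 + 0.25·0.9223 + 0.6·0.0509; P(species X) ≈ 0.0671, P(species Y) ≈ 0.8238, P(species Z) ≈ 0.1091
After 'present': normaliser = 0.3·0.0671 + 0.75·0.8238 + 0.4·0.1091; P(species X) ≈ 0.0295, P(species Y) ≈ 0.9065, P(species Z) ≈ 0.0640

0.030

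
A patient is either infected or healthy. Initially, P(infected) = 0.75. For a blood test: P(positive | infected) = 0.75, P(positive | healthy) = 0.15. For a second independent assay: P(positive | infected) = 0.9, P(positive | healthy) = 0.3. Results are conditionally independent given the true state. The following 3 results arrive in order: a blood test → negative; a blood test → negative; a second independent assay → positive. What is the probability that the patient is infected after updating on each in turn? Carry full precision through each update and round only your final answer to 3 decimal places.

0.438

After a blood test='negative': P(infected) = 0.25·0.7500 / (0.25·0.7500 + 0.85·0.2500) ≈ 0.4688
After a blood test='negative': P(infected) = 0.25·0.4688 / (0.25·0.4688 + 0.85·0.5312) ≈ 0.2060
After a second independent assay='positive': P(infected) = 0.9·0.2060 / (0.9·0.2060 + 0.3·0.7940) ≈ 0.4377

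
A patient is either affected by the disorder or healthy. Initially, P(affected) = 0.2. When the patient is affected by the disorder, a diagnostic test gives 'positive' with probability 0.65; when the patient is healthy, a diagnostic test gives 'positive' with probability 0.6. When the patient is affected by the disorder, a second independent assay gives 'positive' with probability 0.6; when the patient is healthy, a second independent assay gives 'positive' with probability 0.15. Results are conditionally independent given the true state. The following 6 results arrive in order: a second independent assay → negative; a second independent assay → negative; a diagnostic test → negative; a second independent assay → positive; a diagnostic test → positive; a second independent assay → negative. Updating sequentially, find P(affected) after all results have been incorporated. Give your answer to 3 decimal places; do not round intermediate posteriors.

0.090

After a second independent assay='negative': P(affected) = 0.4·0.2000 / (0.4·0.2000 + 0.85·0.8000) ≈ 0.1053
After a second independent assay='negative': P(affected) = 0.4·0.1053 / (0.4·0.1053 + 0.85·0.8947) ≈ 0.0525
After a diagnostic test='negative': P(affected) = 0.35·0.0525 / (0.35·0.0525 + 0.4·0.9475) ≈ 0.0462
After a second independent assay='positive': P(affected) = 0.6·0.0462 / (0.6·0.0462 + 0.15·0.9538) ≈ 0.1623
After a diagnostic test='positive': P(affected) = 0.65·0.1623 / (0.65·0.1623 + 0.6·0.8377) ≈ 0.1735
After a second independent assay='negative': P(affected) = 0.4·0.1735 / (0.4·0.1735 + 0.85·0.8265) ≈ 0.0899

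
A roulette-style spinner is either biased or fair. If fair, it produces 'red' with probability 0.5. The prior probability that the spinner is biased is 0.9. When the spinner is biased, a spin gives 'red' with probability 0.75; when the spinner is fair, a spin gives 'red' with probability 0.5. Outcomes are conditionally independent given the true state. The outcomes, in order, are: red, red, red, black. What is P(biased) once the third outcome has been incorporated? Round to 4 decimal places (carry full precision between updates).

0.9681

After 'red': P(biased) = 0.75·0.9000 / (0.75·0.9000 + 0.5·0.1000) ≈ 0.9310
After 'red': P(biased) = 0.75·0.9310 / (0.75·0.9310 + 0.5·0.0690) ≈ 0.9529
After 'red': P(biased) = 0.75·0.9529 / (0.75·0.9529 + 0.5·0.0471) ≈ 0.9681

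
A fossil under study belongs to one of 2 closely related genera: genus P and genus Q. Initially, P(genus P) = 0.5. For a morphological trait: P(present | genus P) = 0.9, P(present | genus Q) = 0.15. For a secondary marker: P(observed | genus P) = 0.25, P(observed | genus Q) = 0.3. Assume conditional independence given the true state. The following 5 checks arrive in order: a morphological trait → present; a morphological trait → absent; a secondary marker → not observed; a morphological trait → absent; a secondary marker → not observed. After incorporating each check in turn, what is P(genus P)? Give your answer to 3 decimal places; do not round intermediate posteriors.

0.087

After a morphological trait='present': P(genus P) = 0.9·0.5000 / (0.9·0.5000 + 0.15·0.5000) ≈ 0.8571
After a morphological trait='absent': P(genus P) = 0.1·0.8571 / (0.1·0.8571 + 0.85·0.1429) ≈ 0.4138
After a secondary marker='not observed': P(genus P) = 0.75·0.4138 / (0.75·0.4138 + 0.7·0.5862) ≈ 0.4306
After a morphological trait='absent': P(genus P) = 0.1·0.4306 / (0.1·0.4306 + 0.85·0.5694) ≈ 0.0817
After a secondary marker='not observed': P(genus P) = 0.75·0.0817 / (0.75·0.0817 + 0.7·0.9183) ≈ 0.0870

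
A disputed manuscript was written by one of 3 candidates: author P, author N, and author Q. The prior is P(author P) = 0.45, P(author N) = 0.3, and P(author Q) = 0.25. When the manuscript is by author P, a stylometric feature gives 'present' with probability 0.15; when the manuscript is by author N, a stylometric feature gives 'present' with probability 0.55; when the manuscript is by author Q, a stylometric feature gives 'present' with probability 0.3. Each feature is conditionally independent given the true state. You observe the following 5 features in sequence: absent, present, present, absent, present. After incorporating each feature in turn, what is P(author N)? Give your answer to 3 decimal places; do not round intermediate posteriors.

After 'absent': normaliser = 0.85·0.4500 + 0.45·0.3000 + 0.7·0.2500; P(author P) ≈ 0.5523, P(author N) ≈ 0.1949, P(author Q) ≈ 0.2527
After 'present': normaliser = 0.15·0.5523 + 0.55·0.1949 + 0.3·0.2527; P(author P) ≈ 0.3116, P(author N) ≈ 0.4033, P(author Q) ≈ 0.2851
After 'present': normaliser = 0.15·0.3116 + 0.55·0.4033 + 0.3·0.2851; P(author P) ≈ 0.1320, P(author N) ≈ 0.6264, P(author Q) ≈ 0.2416
After 'absent': normaliser = 0.85·0.1320 + 0.45·0.6264 + 0.7·0.2416; P(author P) ≈ 0.1992, P(author N) ≈ 0.5005, P(author Q) ≈ 0.3003
After 'present': normaliser = 0.15·0.1992 + 0.55·0.5005 + 0.3·0.3003; P(author P) ≈ 0.0756, P(author N) ≈ 0.6965, P(author Q) ≈ 0.2279

0.696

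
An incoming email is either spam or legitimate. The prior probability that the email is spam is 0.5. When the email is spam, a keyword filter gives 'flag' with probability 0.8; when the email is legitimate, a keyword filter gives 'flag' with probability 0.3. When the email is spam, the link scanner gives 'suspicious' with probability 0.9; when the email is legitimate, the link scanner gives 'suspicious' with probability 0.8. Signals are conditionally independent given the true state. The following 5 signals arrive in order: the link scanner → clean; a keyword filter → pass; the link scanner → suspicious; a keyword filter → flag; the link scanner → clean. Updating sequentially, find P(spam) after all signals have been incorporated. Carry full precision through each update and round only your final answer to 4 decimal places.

After the link scanner='clean': P(spam) = 0.1·0.5000 / (0.1·0.5000 + 0.2·0.5000) ≈ 0.3333
After a keyword filter='pass': P(spam) = 0.2·0.3333 / (0.2·0.3333 + 0.7·0.6667) ≈ 0.1250
After the link scanner='suspicious': P(spam) = 0.9·0.1250 / (0.9·0.1250 + 0.8·0.8750) ≈ 0.1385
After a keyword filter='flag': P(spam) = 0.8·0.1385 / (0.8·0.1385 + 0.3·0.8615) ≈ 0.3000
After the link scanner='clean': P(spam) = 0.1·0.3000 / (0.1·0.3000 + 0.2·0.7000) ≈ 0.1765

0.1765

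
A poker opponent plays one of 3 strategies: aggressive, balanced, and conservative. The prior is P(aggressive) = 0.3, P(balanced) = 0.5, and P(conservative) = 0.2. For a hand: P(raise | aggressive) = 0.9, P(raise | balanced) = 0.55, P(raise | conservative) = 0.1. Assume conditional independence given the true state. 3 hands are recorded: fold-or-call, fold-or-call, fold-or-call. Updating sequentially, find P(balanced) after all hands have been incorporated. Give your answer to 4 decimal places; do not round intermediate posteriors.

After 'fold-or-call': normaliser = 0.1·0.3000 + 0.45·0.5000 + 0.9·0.2000; P(aggressive) ≈ 0.0690, P(balanced) ≈ 0.5172, P(conservative) ≈ 0.4138
After 'fold-or-call': normaliser = 0.1·0.0690 + 0.45·0.5172 + 0.9·0.4138; P(aggressive) ≈ 0.0113, P(balanced) ≈ 0.3803, P(conservative) ≈ 0.6085
After 'fold-or-call': normaliser = 0.1·0.0113 + 0.45·0.3803 + 0.9·0.6085; P(aggressive) ≈ 0.0016, P(balanced) ≈ 0.2377, P(conservative) ≈ 0.7607

0.2377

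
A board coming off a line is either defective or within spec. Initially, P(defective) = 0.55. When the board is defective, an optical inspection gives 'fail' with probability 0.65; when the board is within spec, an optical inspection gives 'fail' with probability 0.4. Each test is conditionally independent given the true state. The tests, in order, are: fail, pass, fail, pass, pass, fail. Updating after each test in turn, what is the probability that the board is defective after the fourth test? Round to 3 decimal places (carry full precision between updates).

After 'fail': P(defective) = 0.65·0.5500 / (0.65·0.5500 + 0.4·0.4500) ≈ 0.6651
After 'pass': P(defective) = 0.35·0.6651 / (0.35·0.6651 + 0.6·0.3349) ≈ 0.5367
After 'fail': P(defective) = 0.65·0.5367 / (0.65·0.5367 + 0.4·0.4633) ≈ 0.6531
After 'pass': P(defective) = 0.35·0.6531 / (0.35·0.6531 + 0.6·0.3469) ≈ 0.5234

0.523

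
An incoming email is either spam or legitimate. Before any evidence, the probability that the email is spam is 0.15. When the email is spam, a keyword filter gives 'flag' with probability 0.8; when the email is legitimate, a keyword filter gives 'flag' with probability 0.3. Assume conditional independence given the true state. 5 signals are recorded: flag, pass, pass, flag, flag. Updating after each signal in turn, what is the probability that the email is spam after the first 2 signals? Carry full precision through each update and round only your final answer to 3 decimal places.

0.119

After 'flag': P(spam) = 0.8·0.1500 / (0.8·0.1500 + 0.3·0.8500) ≈ 0.3200
After 'pass': P(spam) = 0.2·0.3200 / (0.2·0.3200 + 0.7·0.6800) ≈ 0.1185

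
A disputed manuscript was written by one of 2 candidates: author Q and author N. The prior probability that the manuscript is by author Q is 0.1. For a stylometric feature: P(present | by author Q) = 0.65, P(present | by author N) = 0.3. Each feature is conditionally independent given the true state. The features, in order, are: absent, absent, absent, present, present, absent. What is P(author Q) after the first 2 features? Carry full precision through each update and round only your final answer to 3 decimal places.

After 'absent': P(author Q) = 0.35·0.1000 / (0.35·0.1000 + 0.7·0.9000) ≈ 0.0526
After 'absent': P(author Q) = 0.35·0.0526 / (0.35·0.0526 + 0.7·0.9474) ≈ 0.0270

0.027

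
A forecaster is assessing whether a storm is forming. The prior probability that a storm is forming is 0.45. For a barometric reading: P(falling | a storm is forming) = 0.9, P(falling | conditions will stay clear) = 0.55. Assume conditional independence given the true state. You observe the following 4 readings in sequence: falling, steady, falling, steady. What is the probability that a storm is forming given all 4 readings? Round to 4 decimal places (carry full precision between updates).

0.0976

After 'falling': P(storm) = 0.9·0.4500 / (0.9·0.4500 + 0.55·0.5500) ≈ 0.5724
After 'steady': P(storm) = 0.1·0.5724 / (0.1·0.5724 + 0.45·0.4276) ≈ 0.2293
After 'falling': P(storm) = 0.9·0.2293 / (0.9·0.2293 + 0.55·0.7707) ≈ 0.3274
After 'steady': P(storm) = 0.1·0.3274 / (0.1·0.3274 + 0.45·0.6726) ≈ 0.0976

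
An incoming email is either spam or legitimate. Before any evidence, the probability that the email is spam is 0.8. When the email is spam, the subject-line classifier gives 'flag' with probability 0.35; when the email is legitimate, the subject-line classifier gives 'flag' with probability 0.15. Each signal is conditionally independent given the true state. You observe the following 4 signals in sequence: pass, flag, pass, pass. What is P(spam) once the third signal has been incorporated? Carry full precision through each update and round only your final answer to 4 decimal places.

After 'pass': P(spam) = 0.65·0.8000 / (0.65·0.8000 + 0.85·0.2000) ≈ 0.7536
After 'flag': P(spam) = 0.35·0.7536 / (0.35·0.7536 + 0.15·0.2464) ≈ 0.8771
After 'pass': P(spam) = 0.65·0.8771 / (0.65·0.8771 + 0.85·0.1229) ≈ 0.8452

0.8452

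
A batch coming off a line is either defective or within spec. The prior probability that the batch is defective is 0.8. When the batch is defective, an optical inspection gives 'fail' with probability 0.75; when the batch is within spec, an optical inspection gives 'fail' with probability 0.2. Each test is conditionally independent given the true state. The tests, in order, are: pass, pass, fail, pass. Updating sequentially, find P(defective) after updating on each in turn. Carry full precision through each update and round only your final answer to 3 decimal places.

After 'pass': P(defective) = 0.25·0.8000 / (0.25·0.8000 + 0.8·0.2000) ≈ 0.5556
After 'pass': P(defective) = 0.25·0.5556 / (0.25·0.5556 + 0.8·0.4444) ≈ 0.2809
After 'fail': P(defective) = 0.75·0.2809 / (0.75·0.2809 + 0.2·0.7191) ≈ 0.5943
After 'pass': P(defective) = 0.25·0.5943 / (0.25·0.5943 + 0.8·0.4057) ≈ 0.3140

0.314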